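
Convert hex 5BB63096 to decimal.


5BB63096 hex = 1538666646 decimal

1538666646


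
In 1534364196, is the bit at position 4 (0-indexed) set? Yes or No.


0b1011011011101001000101000100100, bit 4 = 0. No

No


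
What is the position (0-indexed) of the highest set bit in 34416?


0b1000011001110000. Highest set bit at position 15

15


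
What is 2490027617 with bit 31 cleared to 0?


2490027617 & ~(1 << 31) = 342543969

342543969


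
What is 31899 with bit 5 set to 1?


31899 | (1 << 5) = 31899 | 32 = 31931

31931


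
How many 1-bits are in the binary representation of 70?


0b1000110 has 3 set bits

3


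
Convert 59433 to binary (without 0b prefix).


59433 = 1110100000101001 in binary

1110100000101001


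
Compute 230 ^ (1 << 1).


230 ^ (1 << 1) = 230 ^ 2 = 228

228


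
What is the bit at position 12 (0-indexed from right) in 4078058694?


0b11110011000100100011110011000110, position 12 = 1

1


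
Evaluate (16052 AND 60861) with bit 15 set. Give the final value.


Step 1: 16052 & 60861 = 11444
Step 2: 11444 | (1 << 15) = 11444 | 32768 = 44212

44212


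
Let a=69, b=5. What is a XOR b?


69 ^ 5 = 64

64


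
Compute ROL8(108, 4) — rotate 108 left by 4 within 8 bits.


Rotate 0b1101100 left by 4 (8-bit) = 0b11000110 = 198

198


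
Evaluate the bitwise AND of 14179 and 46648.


0b11011101100011 & 0b1011011000111000 = 0b11011000100000 = 13856

13856


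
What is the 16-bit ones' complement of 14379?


14379 ^ 65535 = 51156

51156


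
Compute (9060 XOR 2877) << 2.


Step 1: 9060 ^ 2877 = 10329
Step 2: 10329 << 2 = 41316

41316


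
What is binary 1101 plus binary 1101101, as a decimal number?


1101 + 1101101 = 1111010 = 122

122


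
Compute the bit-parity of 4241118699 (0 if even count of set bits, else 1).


0b11111100110010100101010111101011 has 20 ones => parity 0

0


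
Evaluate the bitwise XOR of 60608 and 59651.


0b1110110011000000 ^ 0b1110100100000011 = 0b10111000011 = 1475

1475


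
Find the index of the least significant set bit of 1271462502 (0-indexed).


0b1001011110010001111101001100110. Lowest set bit at position 1

1


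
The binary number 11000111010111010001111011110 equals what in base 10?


11000111010111010001111011110 in decimal = 418096094

418096094


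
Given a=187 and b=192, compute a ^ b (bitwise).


187 ^ 192 = 123

123


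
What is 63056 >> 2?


0b1111011001010000 >> 2 = 0b11110110010100 = 15764

15764


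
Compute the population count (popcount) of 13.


0b1101 has 3 set bits

3


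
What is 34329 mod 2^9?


34329 & 511 = 25

25


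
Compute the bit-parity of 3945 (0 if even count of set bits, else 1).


0b111101101001 has 8 ones => parity 0

0


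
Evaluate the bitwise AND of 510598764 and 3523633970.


0b11110011011110001111001101100 & 0b11010010000001100110001100110010 = 0b10010000001100000001000100000 = 302383648

302383648


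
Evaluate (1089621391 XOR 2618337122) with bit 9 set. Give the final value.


Step 1: 1089621391 ^ 2618337122 = 3705858797
Step 2: 3705858797 | (1 << 9) = 3705858797 | 512 = 3705858797

3705858797


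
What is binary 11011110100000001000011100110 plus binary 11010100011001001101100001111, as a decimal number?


11011110100000001000011100110 + 11010100011001001101100001111 = 110110010111001010101111110101 = 912042997

912042997


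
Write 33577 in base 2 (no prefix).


33577 = 1000001100101001 in binary

1000001100101001


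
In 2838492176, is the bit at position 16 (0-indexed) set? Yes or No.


0b10101001001011111111010000010000, bit 16 = 1. Yes

Yes


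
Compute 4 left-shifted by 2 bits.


0b100 << 2 = 0b10000 = 16

16


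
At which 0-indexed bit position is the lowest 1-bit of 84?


0b1010100. Lowest set bit at position 2

2


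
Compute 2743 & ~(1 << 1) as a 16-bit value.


2743 & ~(1 << 1) = 2741

2741


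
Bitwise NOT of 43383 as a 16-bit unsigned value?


~0b1010100101110111 = 0b101011010001000 = 22152 (16-bit unsigned)

22152


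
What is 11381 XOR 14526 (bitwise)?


0b10110001110101 ^ 0b11100010111110 = 0b1010011001011 = 5323

5323


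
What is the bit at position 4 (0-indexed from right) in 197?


0b11000101, position 4 = 0

0


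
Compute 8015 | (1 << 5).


8015 | (1 << 5) = 8015 | 32 = 8047

8047


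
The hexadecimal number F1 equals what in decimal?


F1 hex = 241 decimal

241


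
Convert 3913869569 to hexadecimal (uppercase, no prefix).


3913869569 = E948E901 hex

E948E901


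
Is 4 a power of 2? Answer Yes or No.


0b100. Only one bit set => Yes

Yes


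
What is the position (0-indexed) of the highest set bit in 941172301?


0b111000000110010010011001001101. Highest set bit at position 29

29


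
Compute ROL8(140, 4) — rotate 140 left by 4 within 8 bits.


Rotate 0b10001100 left by 4 (8-bit) = 0b11001000 = 200

200


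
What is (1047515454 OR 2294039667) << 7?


Step 1: 1047515454 | 2294039667 = 3204437375
Step 2: 3204437375 << 7 = 410167984000

410167984000


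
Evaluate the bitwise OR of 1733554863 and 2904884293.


0b1100111010100111111001010101111 | 0b10101101001001010000010001000101 = 0b11101111011101111111011011101111 = 4017616623

4017616623


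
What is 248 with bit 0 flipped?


248 ^ (1 << 0) = 248 ^ 1 = 249

249


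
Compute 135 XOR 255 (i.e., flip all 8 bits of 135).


135 ^ 255 = 120

120


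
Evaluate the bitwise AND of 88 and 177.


0b1011000 & 0b10110001 = 0b10000 = 16

16


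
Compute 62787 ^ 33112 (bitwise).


0b1111010101000011 ^ 0b1000000101011000 = 0b111010000011011 = 29723

29723


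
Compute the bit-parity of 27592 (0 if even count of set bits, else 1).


0b110101111001000 has 8 ones => parity 0

0


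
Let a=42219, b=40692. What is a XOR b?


42219 ^ 40692 = 14879

14879


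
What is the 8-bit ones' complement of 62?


62 ^ 255 = 193

193


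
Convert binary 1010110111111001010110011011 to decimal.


1010110111111001010110011011 in decimal = 182424987

182424987


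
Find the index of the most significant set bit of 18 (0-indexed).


0b10010. Highest set bit at position 4

4


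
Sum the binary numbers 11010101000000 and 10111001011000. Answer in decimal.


11010101000000 + 10111001011000 = 110001110011000 = 25496

25496


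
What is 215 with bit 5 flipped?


215 ^ (1 << 5) = 215 ^ 32 = 247

247


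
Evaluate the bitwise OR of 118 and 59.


0b1110110 | 0b111011 = 0b1111111 = 127

127


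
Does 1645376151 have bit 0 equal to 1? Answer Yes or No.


0b1100010000100100111001010010111, bit 0 = 1. Yes

Yes


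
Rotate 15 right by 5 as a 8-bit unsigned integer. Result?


Rotate 0b1111 right by 5 (8-bit) = 0b1111000 = 120

120


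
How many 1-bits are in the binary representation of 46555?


0b1011010111011011 has 11 set bits

11


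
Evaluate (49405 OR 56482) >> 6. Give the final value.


Step 1: 49405 | 56482 = 56575
Step 2: 56575 >> 6 = 883

883


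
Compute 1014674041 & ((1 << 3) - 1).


1014674041 & 7 = 1

1


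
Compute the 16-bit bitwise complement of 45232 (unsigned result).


~0b1011000010110000 = 0b100111101001111 = 20303 (16-bit unsigned)

20303


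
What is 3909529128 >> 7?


0b11101001000001101010111000101000 >> 7 = 0b1110100100000110101011100 = 30543196

30543196


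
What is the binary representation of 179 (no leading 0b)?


179 = 10110011 in binary

10110011


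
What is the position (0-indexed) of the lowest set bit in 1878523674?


0b1101111111101111111111100011010. Lowest set bit at position 1

1


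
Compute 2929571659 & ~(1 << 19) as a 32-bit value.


2929571659 & ~(1 << 19) = 2929047371

2929047371


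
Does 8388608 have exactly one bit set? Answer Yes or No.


0b100000000000000000000000. Only one bit set => Yes

Yes


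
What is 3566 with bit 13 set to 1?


3566 | (1 << 13) = 3566 | 8192 = 11758

11758


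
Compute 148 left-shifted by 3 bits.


0b10010100 << 3 = 0b10010100000 = 1184

1184


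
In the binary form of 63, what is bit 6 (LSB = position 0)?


0b111111, position 6 = 0

0


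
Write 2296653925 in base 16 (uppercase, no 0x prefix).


2296653925 = 88E42865 hex

88E42865


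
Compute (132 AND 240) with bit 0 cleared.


Step 1: 132 & 240 = 128
Step 2: 128 & ~(1 << 0) = 128

128


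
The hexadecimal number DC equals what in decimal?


DC hex = 220 decimal

220


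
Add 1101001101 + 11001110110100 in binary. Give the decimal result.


1101001101 + 11001110110100 = 11011100000001 = 14081

14081


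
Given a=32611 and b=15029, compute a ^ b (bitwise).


32611 ^ 15029 = 17878

17878


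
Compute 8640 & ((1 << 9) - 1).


8640 & 511 = 448

448


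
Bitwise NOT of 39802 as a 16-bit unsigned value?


~0b1001101101111010 = 0b110010010000101 = 25733 (16-bit unsigned)

25733


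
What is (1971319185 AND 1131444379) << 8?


Step 1: 1971319185 & 1131444379 = 1097887889
Step 2: 1097887889 << 8 = 281059299584

281059299584


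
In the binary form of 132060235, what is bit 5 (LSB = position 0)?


0b111110111110001010001001011, position 5 = 0

0


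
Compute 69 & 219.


0b1000101 & 0b11011011 = 0b1000001 = 65

65


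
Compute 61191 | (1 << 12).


61191 | (1 << 12) = 61191 | 4096 = 65287

65287


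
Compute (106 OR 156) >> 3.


Step 1: 106 | 156 = 254
Step 2: 254 >> 3 = 31

31


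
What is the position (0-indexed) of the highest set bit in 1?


0b1. Highest set bit at position 0

0


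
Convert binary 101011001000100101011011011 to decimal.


101011001000100101011011011 in decimal = 90458843

90458843


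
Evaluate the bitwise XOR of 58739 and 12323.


0b1110010101110011 ^ 0b11000000100011 = 0b1101010101010000 = 54608

54608


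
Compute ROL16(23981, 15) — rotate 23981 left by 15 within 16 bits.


Rotate 0b101110110101101 left by 15 (16-bit) = 0b1010111011010110 = 44758

44758


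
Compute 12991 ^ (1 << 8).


12991 ^ (1 << 8) = 12991 ^ 256 = 13247

13247


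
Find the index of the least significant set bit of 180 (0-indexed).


0b10110100. Lowest set bit at position 2

2


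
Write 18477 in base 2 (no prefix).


18477 = 100100000101101 in binary

100100000101101


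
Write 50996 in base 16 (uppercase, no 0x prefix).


50996 = C734 hex

C734


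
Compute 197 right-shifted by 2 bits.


0b11000101 >> 2 = 0b110001 = 49

49


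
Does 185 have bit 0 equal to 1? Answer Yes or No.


0b10111001, bit 0 = 1. Yes

Yes


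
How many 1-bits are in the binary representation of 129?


0b10000001 has 2 set bits

2


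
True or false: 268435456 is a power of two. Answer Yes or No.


0b10000000000000000000000000000. Only one bit set => Yes

Yes


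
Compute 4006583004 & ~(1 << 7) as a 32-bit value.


4006583004 & ~(1 << 7) = 4006582876

4006582876


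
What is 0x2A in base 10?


2A hex = 42 decimal

42


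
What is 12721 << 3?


0b11000110110001 << 3 = 0b11000110110001000 = 101768

101768


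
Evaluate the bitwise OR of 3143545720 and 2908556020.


0b10111011010111101011001101111000 | 0b10101101010111010000101011110100 = 0b10111111010111111011101111111100 = 3210722300

3210722300


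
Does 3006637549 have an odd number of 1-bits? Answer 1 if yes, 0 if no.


0b10110011001101011010010111101101 has 19 ones => parity 1

1


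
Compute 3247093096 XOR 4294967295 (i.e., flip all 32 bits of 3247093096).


3247093096 ^ 4294967295 = 1047874199

1047874199


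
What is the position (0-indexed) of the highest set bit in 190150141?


0b1011010101010111010111111101. Highest set bit at position 27

27


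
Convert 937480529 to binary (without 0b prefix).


937480529 = 110111111000001101000101010001 in binary

110111111000001101000101010001


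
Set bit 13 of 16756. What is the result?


16756 | (1 << 13) = 16756 | 8192 = 24948

24948


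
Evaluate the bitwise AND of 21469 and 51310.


0b101001111011101 & 0b1100100001101110 = 0b100000001001100 = 16460

16460


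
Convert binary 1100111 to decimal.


1100111 in decimal = 103

103


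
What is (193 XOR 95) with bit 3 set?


Step 1: 193 ^ 95 = 158
Step 2: 158 | (1 << 3) = 158 | 8 = 158

158


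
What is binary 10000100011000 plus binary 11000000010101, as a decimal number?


10000100011000 + 11000000010101 = 101000100101101 = 20781

20781


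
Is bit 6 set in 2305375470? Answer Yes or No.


0b10001001011010010011110011101110, bit 6 = 1. Yes

Yes


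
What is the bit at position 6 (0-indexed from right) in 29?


0b11101, position 6 = 0

0


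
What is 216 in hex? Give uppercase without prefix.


216 = D8 hex

D8


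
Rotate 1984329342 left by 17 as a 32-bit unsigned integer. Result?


Rotate 0b1110110010001100111011001111110 left by 17 (32-bit) = 0b11101100111111001110110010001100 = 3975998604

3975998604


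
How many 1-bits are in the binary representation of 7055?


0b1101110001111 has 9 set bits

9


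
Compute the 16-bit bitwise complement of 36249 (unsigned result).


~0b1000110110011001 = 0b111001001100110 = 29286 (16-bit unsigned)

29286


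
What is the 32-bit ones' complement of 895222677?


895222677 ^ 4294967295 = 3399744618

3399744618


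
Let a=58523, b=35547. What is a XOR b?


58523 ^ 35547 = 28224

28224


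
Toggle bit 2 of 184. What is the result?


184 ^ (1 << 2) = 184 ^ 4 = 188

188


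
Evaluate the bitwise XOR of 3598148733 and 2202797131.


0b11010110011101110110010001111101 ^ 0b10000011010011000000010001001011 = 0b1010101001110110110000000110110 = 1429954614

1429954614


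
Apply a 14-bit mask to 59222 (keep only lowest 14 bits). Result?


59222 & 16383 = 10070

10070


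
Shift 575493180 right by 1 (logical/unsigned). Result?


0b100010010011010101010000111100 >> 1 = 0b10001001001101010101000011110 = 287746590

287746590


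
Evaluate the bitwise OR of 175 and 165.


0b10101111 | 0b10100101 = 0b10101111 = 175

175


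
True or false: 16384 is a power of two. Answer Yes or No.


0b100000000000000. Only one bit set => Yes

Yes


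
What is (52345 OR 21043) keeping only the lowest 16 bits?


Step 1: 52345 | 21043 = 56955
Step 2: 56955 & 65535 = 56955

56955


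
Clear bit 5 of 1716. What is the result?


1716 & ~(1 << 5) = 1684

1684


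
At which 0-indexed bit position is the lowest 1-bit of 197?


0b11000101. Lowest set bit at position 0

0


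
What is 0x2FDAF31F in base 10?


2FDAF31F hex = 802878239 decimal

802878239


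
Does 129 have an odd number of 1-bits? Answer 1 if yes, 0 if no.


0b10000001 has 2 ones => parity 0

0


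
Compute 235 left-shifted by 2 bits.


0b11101011 << 2 = 0b1110101100 = 940

940


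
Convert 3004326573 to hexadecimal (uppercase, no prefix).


3004326573 = B31262AD hex

B31262AD


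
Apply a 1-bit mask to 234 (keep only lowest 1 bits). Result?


234 & 1 = 0

0


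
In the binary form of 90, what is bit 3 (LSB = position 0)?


0b1011010, position 3 = 1

1


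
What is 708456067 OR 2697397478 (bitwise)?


0b101010001110100010111010000011 | 0b10100000110001110000010011100110 = 0b10101010111111110010111011100111 = 2868850407

2868850407


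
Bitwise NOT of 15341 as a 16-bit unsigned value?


~0b11101111101101 = 0b1100010000010010 = 50194 (16-bit unsigned)

50194


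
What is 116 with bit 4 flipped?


116 ^ (1 << 4) = 116 ^ 16 = 100

100


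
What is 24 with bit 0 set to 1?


24 | (1 << 0) = 24 | 1 = 25

25


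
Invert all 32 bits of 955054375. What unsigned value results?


955054375 ^ 4294967295 = 3339912920

3339912920


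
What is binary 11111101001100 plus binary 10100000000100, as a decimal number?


11111101001100 + 10100000000100 = 110011101010000 = 26448

26448


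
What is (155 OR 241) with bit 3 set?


Step 1: 155 | 241 = 251
Step 2: 251 | (1 << 3) = 251 | 8 = 251

251


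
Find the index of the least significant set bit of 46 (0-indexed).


0b101110. Lowest set bit at position 1

1


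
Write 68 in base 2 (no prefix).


68 = 1000100 in binary

1000100


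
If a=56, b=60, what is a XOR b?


56 ^ 60 = 4

4


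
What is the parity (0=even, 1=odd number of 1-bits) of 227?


0b11100011 has 5 ones => parity 1

1


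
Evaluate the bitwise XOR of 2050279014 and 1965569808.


0b1111010001101001100011001100110 ^ 0b1110101001010000011011100010000 = 0b1111000111001111000101110110 = 253555062

253555062


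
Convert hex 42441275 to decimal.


42441275 hex = 1111757429 decimal

1111757429


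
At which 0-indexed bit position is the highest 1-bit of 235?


0b11101011. Highest set bit at position 7

7


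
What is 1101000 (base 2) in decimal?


1101000 in decimal = 104

104


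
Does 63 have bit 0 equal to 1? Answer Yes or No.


0b111111, bit 0 = 1. Yes

Yes


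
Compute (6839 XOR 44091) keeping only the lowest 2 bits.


Step 1: 6839 ^ 44091 = 46732
Step 2: 46732 & 3 = 0

0


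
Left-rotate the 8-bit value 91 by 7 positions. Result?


Rotate 0b1011011 left by 7 (8-bit) = 0b10101101 = 173

173


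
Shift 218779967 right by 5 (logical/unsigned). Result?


0b1101000010100101000100111111 >> 5 = 0b11010000101001010001001 = 6836873

6836873


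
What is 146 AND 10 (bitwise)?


0b10010010 & 0b1010 = 0b10 = 2

2


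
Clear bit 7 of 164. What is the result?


164 & ~(1 << 7) = 36

36


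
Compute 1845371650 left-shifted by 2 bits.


0b1101101111111100010001100000010 << 2 = 0b110110111111110001000110000001000 = 7381486600

7381486600


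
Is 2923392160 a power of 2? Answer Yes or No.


0b10101110001111110110110010100000. Multiple bits set => No

No


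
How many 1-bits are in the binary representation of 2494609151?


0b10010100101100001011011011111111 has 19 set bits

19


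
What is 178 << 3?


0b10110010 << 3 = 0b10110010000 = 1424

1424


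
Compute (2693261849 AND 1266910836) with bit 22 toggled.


Step 1: 2693261849 & 1266910836 = 8618512
Step 2: 8618512 ^ (1 << 22) = 8618512 ^ 4194304 = 12812816

12812816


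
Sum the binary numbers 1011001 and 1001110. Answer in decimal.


1011001 + 1001110 = 10100111 = 167

167


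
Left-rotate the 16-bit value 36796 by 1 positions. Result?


Rotate 0b1000111110111100 left by 1 (16-bit) = 0b1111101111001 = 8057

8057


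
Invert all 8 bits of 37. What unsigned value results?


37 ^ 255 = 218

218


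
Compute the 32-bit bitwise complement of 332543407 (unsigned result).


~0b10011110100100011010110101111 = 0b11101100001011011100101001010000 = 3962423888 (32-bit unsigned)

3962423888


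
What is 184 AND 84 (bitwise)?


0b10111000 & 0b1010100 = 0b10000 = 16

16


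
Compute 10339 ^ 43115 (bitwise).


0b10100001100011 ^ 0b1010100001101011 = 0b1000000000001000 = 32776

32776


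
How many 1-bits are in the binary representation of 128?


0b10000000 has 1 set bits

1


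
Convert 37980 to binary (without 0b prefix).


37980 = 1001010001011100 in binary

1001010001011100


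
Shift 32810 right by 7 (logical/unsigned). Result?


0b1000000000101010 >> 7 = 0b100000000 = 256

256


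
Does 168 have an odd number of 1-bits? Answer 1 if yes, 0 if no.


0b10101000 has 3 ones => parity 1

1


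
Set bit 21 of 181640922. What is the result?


181640922 | (1 << 21) = 181640922 | 2097152 = 183738074

183738074


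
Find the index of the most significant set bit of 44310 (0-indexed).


0b1010110100010110. Highest set bit at position 15

15


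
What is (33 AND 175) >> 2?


Step 1: 33 & 175 = 33
Step 2: 33 >> 2 = 8

8


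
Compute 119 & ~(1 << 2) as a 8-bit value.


119 & ~(1 << 2) = 115

115


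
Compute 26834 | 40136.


0b110100011010010 | 0b1001110011001000 = 0b1111110011011010 = 64730

64730


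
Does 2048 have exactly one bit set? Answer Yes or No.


0b100000000000. Only one bit set => Yes

Yes


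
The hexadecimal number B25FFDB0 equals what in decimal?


B25FFDB0 hex = 2992635312 decimal

2992635312


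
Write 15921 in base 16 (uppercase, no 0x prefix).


15921 = 3E31 hex

3E31


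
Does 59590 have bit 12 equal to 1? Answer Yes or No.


0b1110100011000110, bit 12 = 0. No

No


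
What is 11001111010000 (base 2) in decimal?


11001111010000 in decimal = 13264

13264


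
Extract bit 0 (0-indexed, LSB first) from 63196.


0b1111011011011100, position 0 = 0

0


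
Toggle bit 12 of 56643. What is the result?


56643 ^ (1 << 12) = 56643 ^ 4096 = 52547

52547


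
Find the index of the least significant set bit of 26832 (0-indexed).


0b110100011010000. Lowest set bit at position 4

4


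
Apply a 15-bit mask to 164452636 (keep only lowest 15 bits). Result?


164452636 & 32767 = 22812

22812


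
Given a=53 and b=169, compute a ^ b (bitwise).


53 ^ 169 = 156

156


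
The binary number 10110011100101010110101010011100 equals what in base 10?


10110011100101010110101010011100 in decimal = 3012913820

3012913820


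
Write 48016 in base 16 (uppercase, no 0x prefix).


48016 = BB90 hex

BB90


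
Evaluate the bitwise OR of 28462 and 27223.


0b110111100101110 | 0b110101001010111 = 0b110111101111111 = 28543

28543


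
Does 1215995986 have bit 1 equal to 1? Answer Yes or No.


0b1001000011110101010000001010010, bit 1 = 1. Yes

Yes


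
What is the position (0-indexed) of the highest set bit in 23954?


0b101110110010010. Highest set bit at position 14

14


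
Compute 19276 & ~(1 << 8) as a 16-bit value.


19276 & ~(1 << 8) = 19020

19020


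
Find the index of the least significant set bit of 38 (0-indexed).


0b100110. Lowest set bit at position 1

1


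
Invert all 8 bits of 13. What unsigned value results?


13 ^ 255 = 242

242


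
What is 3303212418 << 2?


0b11000100111000110000010110000010 << 2 = 0b1100010011100011000001011000001000 = 13212849672

13212849672


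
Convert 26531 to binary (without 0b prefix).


26531 = 110011110100011 in binary

110011110100011


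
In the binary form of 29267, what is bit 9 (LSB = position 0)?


0b111001001010011, position 9 = 1

1


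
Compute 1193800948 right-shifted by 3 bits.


0b1000111001001111111010011110100 >> 3 = 0b1000111001001111111010011110 = 149225118

149225118


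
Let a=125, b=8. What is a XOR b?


125 ^ 8 = 117

117


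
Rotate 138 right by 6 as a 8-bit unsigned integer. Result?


Rotate 0b10001010 right by 6 (8-bit) = 0b101010 = 42

42


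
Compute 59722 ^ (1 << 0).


59722 ^ (1 << 0) = 59722 ^ 1 = 59723

59723


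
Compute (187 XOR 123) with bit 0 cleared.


Step 1: 187 ^ 123 = 192
Step 2: 192 & ~(1 << 0) = 192

192


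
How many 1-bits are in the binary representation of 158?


0b10011110 has 5 set bits

5


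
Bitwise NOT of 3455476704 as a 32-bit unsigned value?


~0b11001101111101100110001111100000 = 0b110010000010011001110000011111 = 839490591 (32-bit unsigned)

839490591


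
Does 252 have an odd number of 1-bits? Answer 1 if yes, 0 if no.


0b11111100 has 6 ones => parity 0

0


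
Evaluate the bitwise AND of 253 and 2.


0b11111101 & 0b10 = 0b0 = 0

0


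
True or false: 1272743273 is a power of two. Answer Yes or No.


0b1001011110111001000010101101001. Multiple bits set => No

No


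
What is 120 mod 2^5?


120 & 31 = 24

24


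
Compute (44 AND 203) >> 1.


Step 1: 44 & 203 = 8
Step 2: 8 >> 1 = 4

4


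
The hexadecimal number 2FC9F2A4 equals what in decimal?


2FC9F2A4 hex = 801764004 decimal

801764004


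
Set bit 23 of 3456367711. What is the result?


3456367711 | (1 << 23) = 3456367711 | 8388608 = 3464756319

3464756319


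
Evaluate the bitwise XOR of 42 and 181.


0b101010 ^ 0b10110101 = 0b10011111 = 159

159


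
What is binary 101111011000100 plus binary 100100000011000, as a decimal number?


101111011000100 + 100100000011000 = 1010011011011100 = 42716

42716


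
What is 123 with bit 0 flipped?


123 ^ (1 << 0) = 123 ^ 1 = 122

122


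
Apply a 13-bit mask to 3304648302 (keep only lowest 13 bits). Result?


3304648302 & 8191 = 3694

3694


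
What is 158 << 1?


0b10011110 << 1 = 0b100111100 = 316

316


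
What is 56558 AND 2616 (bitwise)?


0b1101110011101110 & 0b101000111000 = 0b100000101000 = 2088

2088


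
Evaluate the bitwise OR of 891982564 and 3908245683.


0b110101001010101001001011100100 | 0b11101000111100110001100010110011 = 0b11111101111110111001101011110111 = 4261124855

4261124855


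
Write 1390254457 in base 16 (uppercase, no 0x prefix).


1390254457 = 52DD9979 hex

52DD9979


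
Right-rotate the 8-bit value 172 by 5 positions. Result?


Rotate 0b10101100 right by 5 (8-bit) = 0b1100101 = 101

101


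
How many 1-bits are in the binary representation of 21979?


0b101010111011011 has 10 set bits

10


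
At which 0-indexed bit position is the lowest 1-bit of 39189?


0b1001100100010101. Lowest set bit at position 0

0


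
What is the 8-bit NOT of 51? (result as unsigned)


~0b110011 = 0b11001100 = 204 (8-bit unsigned)

204


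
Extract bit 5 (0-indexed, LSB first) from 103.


0b1100111, position 5 = 1

1


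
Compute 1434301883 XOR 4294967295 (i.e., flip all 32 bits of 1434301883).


1434301883 ^ 4294967295 = 2860665412

2860665412


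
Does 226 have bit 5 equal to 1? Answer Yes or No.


0b11100010, bit 5 = 1. Yes

Yes


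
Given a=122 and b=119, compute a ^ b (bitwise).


122 ^ 119 = 13

13


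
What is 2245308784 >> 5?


0b10000101110101001011000101110000 >> 5 = 0b100001011101010010110001011 = 70165899

70165899


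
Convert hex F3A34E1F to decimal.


F3A34E1F hex = 4087565855 decimal

4087565855


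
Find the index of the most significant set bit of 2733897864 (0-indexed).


0b10100010111100111111100010001000. Highest set bit at position 31

31


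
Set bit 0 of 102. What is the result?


102 | (1 << 0) = 102 | 1 = 103

103


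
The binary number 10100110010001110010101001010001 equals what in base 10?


10100110010001110010101001010001 in decimal = 2789681745

2789681745


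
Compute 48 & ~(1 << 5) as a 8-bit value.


48 & ~(1 << 5) = 16

16


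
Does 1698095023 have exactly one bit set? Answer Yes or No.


0b1100101001101101101111110101111. Multiple bits set => No

No


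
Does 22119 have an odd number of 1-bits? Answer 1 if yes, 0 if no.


0b101011001100111 has 9 ones => parity 1

1


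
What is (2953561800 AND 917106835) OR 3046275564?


Step 1: 2953561800 & 917106835 = 805945472
Step 2: 805945472 | 3046275564 = 3046898156

3046898156


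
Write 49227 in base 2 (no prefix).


49227 = 1100000001001011 in binary

1100000001001011


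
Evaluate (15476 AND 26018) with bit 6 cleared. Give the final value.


Step 1: 15476 & 26018 = 9248
Step 2: 9248 & ~(1 << 6) = 9248

9248


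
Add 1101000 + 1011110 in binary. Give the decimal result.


1101000 + 1011110 = 11000110 = 198

198


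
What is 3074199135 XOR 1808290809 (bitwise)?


0b10110111001111001000111001011111 ^ 0b1101011110010000101001111111001 = 0b11011100111101001101110110100110 = 3707035046

3707035046


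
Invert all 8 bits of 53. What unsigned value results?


53 ^ 255 = 202

202


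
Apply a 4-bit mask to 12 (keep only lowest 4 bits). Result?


12 & 15 = 12

12


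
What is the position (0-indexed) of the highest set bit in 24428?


0b101111101101100. Highest set bit at position 14

14


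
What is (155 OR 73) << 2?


Step 1: 155 | 73 = 219
Step 2: 219 << 2 = 876

876


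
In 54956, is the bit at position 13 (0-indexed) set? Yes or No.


0b1101011010101100, bit 13 = 0. No

No


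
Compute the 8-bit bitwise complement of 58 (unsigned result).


~0b111010 = 0b11000101 = 197 (8-bit unsigned)

197


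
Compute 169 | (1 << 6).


169 | (1 << 6) = 169 | 64 = 233

233


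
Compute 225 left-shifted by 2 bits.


0b11100001 << 2 = 0b1110000100 = 900

900


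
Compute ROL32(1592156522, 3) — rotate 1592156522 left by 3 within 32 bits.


Rotate 0b1011110111001100110000101101010 left by 3 (32-bit) = 0b11110111001100110000101101010010 = 4147317586

4147317586


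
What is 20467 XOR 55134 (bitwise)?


0b100111111110011 ^ 0b1101011101011110 = 0b1001100010101101 = 39085

39085


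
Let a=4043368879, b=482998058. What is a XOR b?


4043368879 ^ 482998058 = 3989380741

3989380741


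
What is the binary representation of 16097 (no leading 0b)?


16097 = 11111011100001 in binary

11111011100001


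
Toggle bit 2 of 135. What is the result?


135 ^ (1 << 2) = 135 ^ 4 = 131

131


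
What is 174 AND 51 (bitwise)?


0b10101110 & 0b110011 = 0b100010 = 34

34


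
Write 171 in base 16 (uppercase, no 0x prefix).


171 = AB hex

AB


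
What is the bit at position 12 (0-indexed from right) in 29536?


0b111001101100000, position 12 = 1

1


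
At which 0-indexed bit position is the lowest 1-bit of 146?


0b10010010. Lowest set bit at position 1

1


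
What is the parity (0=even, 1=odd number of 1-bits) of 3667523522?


0b11011010100110011111011111000010 has 19 ones => parity 1

1


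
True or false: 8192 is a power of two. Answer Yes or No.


0b10000000000000. Only one bit set => Yes

Yes


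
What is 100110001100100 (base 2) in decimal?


100110001100100 in decimal = 19556

19556


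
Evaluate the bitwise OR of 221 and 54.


0b11011101 | 0b110110 = 0b11111111 = 255

255


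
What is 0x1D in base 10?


1D hex = 29 decimal

29


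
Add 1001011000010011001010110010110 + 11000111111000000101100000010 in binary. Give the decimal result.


1001011000010011001010110010110 + 11000111111000000101100000010 = 1100100000001011010000010011000 = 1678090392

1678090392


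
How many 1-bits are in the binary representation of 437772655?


0b11010000101111110000101101111 has 17 set bits

17


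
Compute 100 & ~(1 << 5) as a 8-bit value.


100 & ~(1 << 5) = 68

68


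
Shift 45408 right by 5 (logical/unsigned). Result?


0b1011000101100000 >> 5 = 0b10110001011 = 1419

1419


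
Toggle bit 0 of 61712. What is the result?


61712 ^ (1 << 0) = 61712 ^ 1 = 61713

61713


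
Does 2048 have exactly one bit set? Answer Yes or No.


0b100000000000. Only one bit set => Yes

Yes


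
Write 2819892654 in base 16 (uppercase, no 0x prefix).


2819892654 = A81425AE hex

A81425AE


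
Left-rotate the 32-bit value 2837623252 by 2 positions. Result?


Rotate 0b10101001001000101011000111010100 left by 2 (32-bit) = 0b10100100100010101100011101010010 = 2760558418

2760558418


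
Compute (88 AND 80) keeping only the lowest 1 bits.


Step 1: 88 & 80 = 80
Step 2: 80 & 1 = 0

0


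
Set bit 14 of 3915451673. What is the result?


3915451673 | (1 << 14) = 3915451673 | 16384 = 3915468057

3915468057


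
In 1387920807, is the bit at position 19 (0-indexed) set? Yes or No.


0b1010010101110011111110110100111, bit 19 = 1. Yes

Yes


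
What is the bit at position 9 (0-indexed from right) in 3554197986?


0b11010011110110001100000111100010, position 9 = 0

0


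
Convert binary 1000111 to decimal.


1000111 in decimal = 71

71


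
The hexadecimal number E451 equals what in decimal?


E451 hex = 58449 decimal

58449


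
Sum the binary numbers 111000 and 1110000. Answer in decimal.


111000 + 1110000 = 10101000 = 168

168


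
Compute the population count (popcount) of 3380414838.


0b11001001011111010000100101110110 has 17 set bits

17


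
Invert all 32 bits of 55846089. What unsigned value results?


55846089 ^ 4294967295 = 4239121206

4239121206


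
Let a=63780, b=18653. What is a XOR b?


63780 ^ 18653 = 45561

45561


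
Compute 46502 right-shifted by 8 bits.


0b1011010110100110 >> 8 = 0b10110101 = 181

181


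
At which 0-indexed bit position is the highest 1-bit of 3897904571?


0b11101000010101010100110110111011. Highest set bit at position 31

31


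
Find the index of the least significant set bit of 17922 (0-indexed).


0b100011000000010. Lowest set bit at position 1

1


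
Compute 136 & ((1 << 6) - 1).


136 & 63 = 8

8


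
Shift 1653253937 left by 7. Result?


0b1100010100010101010011100110001 << 7 = 0b11000101000101010100111001100010000000 = 211616503936

211616503936


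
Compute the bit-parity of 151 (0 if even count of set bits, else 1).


0b10010111 has 5 ones => parity 1

1


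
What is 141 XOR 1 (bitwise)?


0b10001101 ^ 0b1 = 0b10001100 = 140

140


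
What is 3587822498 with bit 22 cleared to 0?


3587822498 & ~(1 << 22) = 3583628194

3583628194


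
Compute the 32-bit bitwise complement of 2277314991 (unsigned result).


~0b10000111101111010001000110101111 = 0b1111000010000101110111001010000 = 2017652304 (32-bit unsigned)

2017652304


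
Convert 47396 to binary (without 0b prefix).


47396 = 1011100100100100 in binary

1011100100100100


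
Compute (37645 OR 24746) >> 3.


Step 1: 37645 | 24746 = 62383
Step 2: 62383 >> 3 = 7797

7797


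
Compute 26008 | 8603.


0b110010110011000 | 0b10000110011011 = 0b110010110011011 = 26011

26011


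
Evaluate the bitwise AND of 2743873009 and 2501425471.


0b10100011100011000010110111110001 & 0b10010101000110001011100100111111 = 0b10000001000010000010100100110001 = 2164795697

2164795697


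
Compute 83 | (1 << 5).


83 | (1 << 5) = 83 | 32 = 115

115


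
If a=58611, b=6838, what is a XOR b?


58611 ^ 6838 = 65093

65093


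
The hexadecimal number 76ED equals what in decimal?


76ED hex = 30445 decimal

30445


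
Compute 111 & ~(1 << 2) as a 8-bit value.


111 & ~(1 << 2) = 107

107


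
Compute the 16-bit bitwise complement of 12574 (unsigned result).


~0b11000100011110 = 0b1100111011100001 = 52961 (16-bit unsigned)

52961


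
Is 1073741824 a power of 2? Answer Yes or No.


0b1000000000000000000000000000000. Only one bit set => Yes

Yes


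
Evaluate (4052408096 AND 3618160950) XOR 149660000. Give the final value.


Step 1: 4052408096 & 3618160950 = 3515400480
Step 2: 3515400480 ^ 149660000 = 3647168576

3647168576


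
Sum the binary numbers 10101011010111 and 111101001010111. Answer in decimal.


10101011010111 + 111101001010111 = 1010010100101110 = 42286

42286


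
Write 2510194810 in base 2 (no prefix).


2510194810 = 10010101100111101000100001111010 in binary

10010101100111101000100001111010


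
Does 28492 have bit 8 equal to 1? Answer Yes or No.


0b110111101001100, bit 8 = 1. Yes

Yes


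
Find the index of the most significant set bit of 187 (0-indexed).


0b10111011. Highest set bit at position 7

7


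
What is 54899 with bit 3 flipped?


54899 ^ (1 << 3) = 54899 ^ 8 = 54907

54907


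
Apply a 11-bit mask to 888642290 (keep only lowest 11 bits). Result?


888642290 & 2047 = 754

754


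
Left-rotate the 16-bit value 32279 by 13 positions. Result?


Rotate 0b111111000010111 left by 13 (16-bit) = 0b1110111111000010 = 61378

61378


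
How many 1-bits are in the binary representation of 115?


0b1110011 has 5 set bits

5


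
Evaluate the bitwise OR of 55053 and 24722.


0b1101011100001101 | 0b110000010010010 = 0b1111011110011111 = 63391

63391


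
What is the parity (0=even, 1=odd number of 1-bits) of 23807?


0b101110011111111 has 12 ones => parity 0

0


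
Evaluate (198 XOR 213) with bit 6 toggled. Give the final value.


Step 1: 198 ^ 213 = 19
Step 2: 19 ^ (1 << 6) = 19 ^ 64 = 83

83


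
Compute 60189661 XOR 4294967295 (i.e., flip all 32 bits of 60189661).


60189661 ^ 4294967295 = 4234777634

4234777634


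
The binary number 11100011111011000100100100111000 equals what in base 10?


11100011111011000100100100111000 in decimal = 3823913272

3823913272


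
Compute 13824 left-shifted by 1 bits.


0b11011000000000 << 1 = 0b110110000000000 = 27648

27648


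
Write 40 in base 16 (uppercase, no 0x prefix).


40 = 28 hex

28


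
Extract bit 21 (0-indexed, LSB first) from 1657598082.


0b1100010110011001111000010000010, position 21 = 0

0


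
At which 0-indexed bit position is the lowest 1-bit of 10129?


0b10011110010001. Lowest set bit at position 0

0


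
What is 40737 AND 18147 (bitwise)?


0b1001111100100001 & 0b100011011100011 = 0b11000100001 = 1569

1569


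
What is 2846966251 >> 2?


0b10101001101100010100000111101011 >> 2 = 0b101010011011000101000001111010 = 711741562

711741562


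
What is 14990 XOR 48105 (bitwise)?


0b11101010001110 ^ 0b1011101111101001 = 0b1000000101100111 = 33127

33127


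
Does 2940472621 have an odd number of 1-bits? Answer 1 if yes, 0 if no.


0b10101111010001000000110100101101 has 15 ones => parity 1

1


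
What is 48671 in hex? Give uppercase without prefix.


48671 = BE1F hex

BE1F


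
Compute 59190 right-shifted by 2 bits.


0b1110011100110110 >> 2 = 0b11100111001101 = 14797

14797


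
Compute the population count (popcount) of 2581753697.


0b10011001111000100110111101100001 has 17 set bits

17


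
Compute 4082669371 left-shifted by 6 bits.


0b11110011010110001001011100111011 << 6 = 0b11110011010110001001011100111011000000 = 261290839744

261290839744


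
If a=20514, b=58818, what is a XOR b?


20514 ^ 58818 = 46560

46560


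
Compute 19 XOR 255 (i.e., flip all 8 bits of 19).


19 ^ 255 = 236

236


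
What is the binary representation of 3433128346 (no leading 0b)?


3433128346 = 11001100101000010110000110011010 in binary

11001100101000010110000110011010


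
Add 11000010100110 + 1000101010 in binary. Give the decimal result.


11000010100110 + 1000101010 = 11001011010000 = 13008

13008


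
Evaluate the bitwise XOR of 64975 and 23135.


0b1111110111001111 ^ 0b101101001011111 = 0b1010011110010000 = 42896

42896


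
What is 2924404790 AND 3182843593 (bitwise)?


0b10101110010011101110000000110110 & 0b10111101101101100101011011001001 = 0b10101100000001100100000000000000 = 2886090752

2886090752


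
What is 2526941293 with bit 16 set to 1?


2526941293 | (1 << 16) = 2526941293 | 65536 = 2527006829

2527006829


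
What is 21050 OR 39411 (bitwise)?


0b101001000111010 | 0b1001100111110011 = 0b1101101111111011 = 56315

56315


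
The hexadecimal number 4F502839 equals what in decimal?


4F502839 hex = 1330653241 decimal

1330653241


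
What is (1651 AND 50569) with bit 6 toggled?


Step 1: 1651 & 50569 = 1025
Step 2: 1025 ^ (1 << 6) = 1025 ^ 64 = 1089

1089
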